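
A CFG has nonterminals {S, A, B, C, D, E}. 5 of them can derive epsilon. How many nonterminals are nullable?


Nonterminals: {S, A, B, C, D, E}
A nonterminal is nullable if it can derive epsilon
Counting nullable nonterminals: 5
Total nullable = 5

5


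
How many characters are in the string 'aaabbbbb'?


String: 'aaabbbbb'
Counting characters:
  'a' appears 3 time(s)
  'b' appears 5 time(s)
Total length = 3 + 5 = 8

8


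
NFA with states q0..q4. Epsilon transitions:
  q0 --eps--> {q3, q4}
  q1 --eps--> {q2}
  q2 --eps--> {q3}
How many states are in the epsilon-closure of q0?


Starting from q0
Initialize closure = {q0}
Follow epsilon from q0 -> add q3
Follow epsilon from q0 -> add q4
Final closure: {q0, q3, q4}
Size = 3

3


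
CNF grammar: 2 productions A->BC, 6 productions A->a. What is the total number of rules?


CNF allows two rule forms:
  A -> BC (binary): 2 rules
  A -> a (terminal): 6 rules
Total = 2 + 6 = 8

8


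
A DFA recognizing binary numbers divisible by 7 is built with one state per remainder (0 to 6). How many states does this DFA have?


Divisibility by 7 is tracked via the remainder mod 7: 0, 1, ..., 6
The construction assigns one state to each remainder
Number of remainders = 7

7


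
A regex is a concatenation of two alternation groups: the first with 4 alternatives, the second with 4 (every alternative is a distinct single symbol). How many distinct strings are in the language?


First group: 4 alternatives
Second group: 4 alternatives
Concatenation: each choice from group 1 pairs with each from group 2
Total = 4 x 4 = 16

16


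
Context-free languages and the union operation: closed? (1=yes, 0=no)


CFL closure properties:
  Closed under: union, concatenation, Kleene star
  NOT closed under: intersection, complement
Operation 'union' is in closed list -> Yes (closed)

1


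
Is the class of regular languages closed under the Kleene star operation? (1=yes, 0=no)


Regular languages are closed under:
- Union (DFA product construction)
- Intersection (DFA product construction)
- Complement (swap accept/reject states)
- Concatenation (NFA construction)
- Kleene star (NFA construction)
Kleene star is in this list
Therefore: closed

1


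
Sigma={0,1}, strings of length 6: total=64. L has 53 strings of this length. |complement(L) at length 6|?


Alphabet: {0,1}
String length: 6
Total strings of length 6 = 2^6 = 64
Strings in L = 53
Complement = total - |L|
= 64 - 53
= 11

11


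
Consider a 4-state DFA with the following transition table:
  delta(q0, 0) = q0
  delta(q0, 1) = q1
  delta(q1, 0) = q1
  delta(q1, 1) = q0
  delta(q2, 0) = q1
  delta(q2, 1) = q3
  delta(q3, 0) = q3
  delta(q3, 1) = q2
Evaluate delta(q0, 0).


Looking up transition function:
delta(q0, 0) in the table
Row: q0, Column: 0
Result: q0

q0


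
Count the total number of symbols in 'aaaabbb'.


String: 'aaaabbb'
Counting characters:
  'a' appears 4 time(s)
  'b' appears 3 time(s)
Total length = 4 + 3 = 7

7


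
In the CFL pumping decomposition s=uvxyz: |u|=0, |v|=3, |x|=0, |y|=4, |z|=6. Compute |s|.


|s| = |u| + |v| + |x| + |y| + |z|
= 0 + 3 + 0 + 4 + 6
= 3 + 0 + 10
= 3 + 10
= 13

13


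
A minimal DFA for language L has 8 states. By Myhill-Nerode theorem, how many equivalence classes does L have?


Myhill-Nerode theorem:
Number of equivalence classes = number of states in minimal DFA
Minimal DFA states = 8
Therefore equivalence classes = 8

8


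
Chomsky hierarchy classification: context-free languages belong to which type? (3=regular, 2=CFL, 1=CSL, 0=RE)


Chomsky hierarchy levels:
  Type 3: Regular (DFA/NFA/regex)
  Type 2: Context-free (PDA)
  Type 1: Context-sensitive
  Type 0: Recursively enumerable (TM)
'context-free' corresponds to Type 2

2


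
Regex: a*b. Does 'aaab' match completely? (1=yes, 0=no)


Pattern: a*b
String: 'aaab'
Pattern requires: zero or more 'a's followed by exactly one 'b'
Found 3 leading 'a's
Remaining: 'b'
Remaining is exactly 'b' -> match
Result: 1

1


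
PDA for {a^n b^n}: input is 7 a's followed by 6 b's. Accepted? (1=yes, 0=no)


Language requires equal numbers of a's and b's
PDA pushes for each 'a', pops for each 'b'
Number of a's = 7
Number of b's = 6
7 != 6 -> Reject

0


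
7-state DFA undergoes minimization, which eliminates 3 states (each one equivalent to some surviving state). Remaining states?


Original DFA: 7 states
Redundant states removed: 3
Minimized states = original - removed
= 7 - 3
= 4

4


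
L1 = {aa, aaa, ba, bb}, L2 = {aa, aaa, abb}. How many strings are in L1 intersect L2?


L1 = {aa, aaa, ba, bb}
L2 = {aa, aaa, abb}
Checking each string in L1 against L2:
  'aa': in L2? Yes
  'aaa': in L2? Yes
  'ba': in L2? No
  'bb': in L2? No
Intersection = {aa, aaa}
|L1 ∩ L2| = 2

2


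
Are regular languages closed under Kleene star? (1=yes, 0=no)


Regular languages are closed under:
- Union (DFA product construction)
- Intersection (DFA product construction)
- Complement (swap accept/reject states)
- Concatenation (NFA construction)
- Kleene star (NFA construction)
Kleene star is in this list
Therefore: closed

1


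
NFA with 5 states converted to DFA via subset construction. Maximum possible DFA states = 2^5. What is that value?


NFA has 5 states
Subset construction: each DFA state = subset of NFA states
Maximum subsets = 2^5
2^5 = 32

32


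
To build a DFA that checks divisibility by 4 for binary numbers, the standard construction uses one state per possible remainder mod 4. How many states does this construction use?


Divisibility by 4 is tracked via the remainder mod 4: 0, 1, ..., 3
The construction assigns one state to each remainder
Number of remainders = 4

4


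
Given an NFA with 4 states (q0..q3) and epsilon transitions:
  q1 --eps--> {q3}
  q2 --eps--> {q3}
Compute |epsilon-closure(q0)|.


Starting from q0
Initialize closure = {q0}
q0 has no outgoing epsilon transitions -> nothing to add
Final closure: {q0}
Size = 1

1


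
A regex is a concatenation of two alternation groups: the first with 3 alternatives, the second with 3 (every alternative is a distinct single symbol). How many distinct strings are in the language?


First group: 3 alternatives
Second group: 3 alternatives
Concatenation: each choice from group 1 pairs with each from group 2
Total = 3 x 3 = 9

9


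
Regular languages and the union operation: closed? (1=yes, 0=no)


Regular languages are closed under all standard operations:
- Union: Yes (product construction)
- Intersection: Yes (product construction)
- Complement: Yes (swap accept/reject)
- Concatenation: Yes (NFA construction)
Operation: union -> Closed

1


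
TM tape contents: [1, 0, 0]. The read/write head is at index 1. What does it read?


Tape: [1, 0, 0]
Positions: 0 1 2
Values:    1 0 0
Head at position 1
tape[1] = 0

0


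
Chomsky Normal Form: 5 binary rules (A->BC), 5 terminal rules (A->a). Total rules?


CNF allows two rule forms:
  A -> BC (binary): 5 rules
  A -> a (terminal): 5 rules
Total = 5 + 5 = 10

10


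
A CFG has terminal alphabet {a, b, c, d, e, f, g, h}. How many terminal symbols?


Terminal symbols: a, b, c, d, e, f, g, h
Counting each: a (#1), b (#2), c (#3), d (#4), e (#5), f (#6), g (#7), h (#8)
Total = 8

8


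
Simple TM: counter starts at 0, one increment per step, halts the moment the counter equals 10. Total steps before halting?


Counter starts at 0. Counting sequence:
  Step 1: counter = 1
  Step 2: counter = 2
  Step 3: counter = 3
  Step 4: counter = 4
  Step 5: counter = 5
  Step 6: counter = 6
  ...
  Step 10: counter = 10
Counter reached 10 -> halt
Total steps = 10

10


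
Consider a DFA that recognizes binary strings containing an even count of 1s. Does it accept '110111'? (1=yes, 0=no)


DFA has 2 states: q_even (start, accept=yes) and q_odd
Processing string '110111' character by character:
  Position 0: read '1', 1-count=1 -> q_odd
  Position 1: read '1', 1-count=2 -> q_even
  Position 2: read '0', 1-count=2 -> q_even (no change)
  Position 3: read '1', 1-count=3 -> q_odd
  Position 4: read '1', 1-count=4 -> q_even
  Position 5: read '1', 1-count=5 -> q_odd
Final state: q_odd, total 1s = 5 (odd); the DFA requires an even count -> reject

0


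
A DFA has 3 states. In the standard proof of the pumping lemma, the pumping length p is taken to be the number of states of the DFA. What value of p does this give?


Pumping lemma for regular languages (standard proof):
Take p = |Q|, the number of DFA states.
Any string of length >= |Q| passes through |Q|+1 states while reading its first |Q| symbols,
so by pigeonhole some state repeats, giving the loop that can be pumped.
Here |Q| = 3
Therefore the proof uses p = 3

3


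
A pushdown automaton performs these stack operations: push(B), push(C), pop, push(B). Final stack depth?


Tracing stack operations:
  push(B) -> stack = [B], depth=1
  push(C) -> stack = [B,C], depth=2
  pop -> removed C, stack = [B], depth=1
  push(B) -> stack = [B,B], depth=2
Final depth = 2

2


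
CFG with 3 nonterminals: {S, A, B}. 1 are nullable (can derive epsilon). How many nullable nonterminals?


Nonterminals: {S, A, B}
A nonterminal is nullable if it can derive epsilon
Counting nullable nonterminals: 1
Total nullable = 1

1


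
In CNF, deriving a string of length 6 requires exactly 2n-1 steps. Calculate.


Chomsky Normal Form derivation:
String length n = 6
Each step either:
  - Splits a nonterminal into two (n-1 such steps)
  - Converts a nonterminal to terminal (n such steps)
Total = (n-1) + n = 2n - 1
= 2(6) - 1
= 12 - 1
= 11

11


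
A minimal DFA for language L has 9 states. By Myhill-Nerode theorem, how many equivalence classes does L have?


Myhill-Nerode theorem:
Number of equivalence classes = number of states in minimal DFA
Minimal DFA states = 9
Therefore equivalence classes = 9

9


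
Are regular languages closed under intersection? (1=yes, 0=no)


Regular languages are closed under:
- Union (DFA product construction)
- Intersection (DFA product construction)
- Complement (swap accept/reject states)
- Concatenation (NFA construction)
- Kleene star (NFA construction)
intersection is in this list
Therefore: closed

1


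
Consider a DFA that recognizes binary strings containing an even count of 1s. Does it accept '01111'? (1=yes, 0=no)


DFA has 2 states: q_even (start, accept=yes) and q_odd
Processing string '01111' character by character:
  Position 0: read '0', 1-count=0 -> q_even (no change)
  Position 1: read '1', 1-count=1 -> q_odd
  Position 2: read '1', 1-count=2 -> q_even
  Position 3: read '1', 1-count=3 -> q_odd
  Position 4: read '1', 1-count=4 -> q_even
Final state: q_even, total 1s = 4 (even); the DFA requires an even count -> accept

1


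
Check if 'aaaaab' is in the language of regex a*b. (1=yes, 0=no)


Pattern: a*b
String: 'aaaaab'
Pattern requires: zero or more 'a's followed by exactly one 'b'
Found 5 leading 'a's
Remaining: 'b'
Remaining is exactly 'b' -> match
Result: 1

1


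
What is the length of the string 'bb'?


String: 'bb'
Counting characters:
  'b' appears 2 time(s)
Total length = 0 + 2 = 2

2


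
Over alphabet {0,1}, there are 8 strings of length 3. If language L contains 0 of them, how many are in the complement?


Alphabet: {0,1}
String length: 3
Total strings of length 3 = 2^3 = 8
Strings in L = 0
Complement = total - |L|
= 8 - 0
= 8

8


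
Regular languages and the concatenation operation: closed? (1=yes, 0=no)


Regular languages are closed under all standard operations:
- Union: Yes (product construction)
- Intersection: Yes (product construction)
- Complement: Yes (swap accept/reject)
- Concatenation: Yes (NFA construction)
Operation: concatenation -> Closed

1


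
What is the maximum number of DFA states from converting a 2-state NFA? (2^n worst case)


NFA has 2 states
Subset construction: each DFA state = subset of NFA states
Maximum subsets = 2^2
2^2 = 4

4


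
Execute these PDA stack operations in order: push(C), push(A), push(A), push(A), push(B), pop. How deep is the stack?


Tracing stack operations:
  push(C) -> stack = [C], depth=1
  push(A) -> stack = [C,A], depth=2
  push(A) -> stack = [C,A,A], depth=3
  push(A) -> stack = [C,A,A,A], depth=4
  push(B) -> stack = [C,A,A,A,B], depth=5
  pop -> removed B, stack = [C,A,A,A], depth=4
Final depth = 4

4


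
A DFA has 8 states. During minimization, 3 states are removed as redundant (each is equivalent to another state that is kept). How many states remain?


Original DFA: 8 states
Redundant states removed: 3
Minimized states = original - removed
= 8 - 3
= 5

5


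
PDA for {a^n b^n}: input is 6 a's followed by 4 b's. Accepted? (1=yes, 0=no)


Language requires equal numbers of a's and b's
PDA pushes for each 'a', pops for each 'b'
Number of a's = 6
Number of b's = 4
6 != 4 -> Reject

0


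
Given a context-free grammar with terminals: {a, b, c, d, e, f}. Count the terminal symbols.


Terminal symbols: a, b, c, d, e, f
Counting each: a (#1), b (#2), c (#3), d (#4), e (#5), f (#6)
Total = 6

6


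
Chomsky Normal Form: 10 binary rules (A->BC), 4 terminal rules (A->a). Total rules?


CNF allows two rule forms:
  A -> BC (binary): 10 rules
  A -> a (terminal): 4 rules
Total = 10 + 4 = 14

14


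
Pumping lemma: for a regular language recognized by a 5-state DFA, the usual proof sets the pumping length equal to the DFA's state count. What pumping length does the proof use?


Pumping lemma for regular languages (standard proof):
Take p = |Q|, the number of DFA states.
Any string of length >= |Q| passes through |Q|+1 states while reading its first |Q| symbols,
so by pigeonhole some state repeats, giving the loop that can be pumped.
Here |Q| = 5
Therefore the proof uses p = 5

5


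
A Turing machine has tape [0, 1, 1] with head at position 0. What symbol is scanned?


Tape: [0, 1, 1]
Positions: 0 1 2
Values:    0 1 1
Head at position 0
tape[0] = 0

0


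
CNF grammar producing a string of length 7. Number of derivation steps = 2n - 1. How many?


Chomsky Normal Form derivation:
String length n = 7
Each step either:
  - Splits a nonterminal into two (n-1 such steps)
  - Converts a nonterminal to terminal (n such steps)
Total = (n-1) + n = 2n - 1
= 2(7) - 1
= 14 - 1
= 13

13


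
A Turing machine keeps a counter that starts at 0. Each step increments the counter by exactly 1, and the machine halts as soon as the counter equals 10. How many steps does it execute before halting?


Counter starts at 0. Counting sequence:
  Step 1: counter = 1
  Step 2: counter = 2
  Step 3: counter = 3
  Step 4: counter = 4
  Step 5: counter = 5
  Step 6: counter = 6
  ...
  Step 10: counter = 10
Counter reached 10 -> halt
Total steps = 10

10


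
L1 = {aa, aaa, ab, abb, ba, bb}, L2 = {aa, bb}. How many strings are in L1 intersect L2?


L1 = {aa, aaa, ab, abb, ba, bb}
L2 = {aa, bb}
Checking each string in L1 against L2:
  'aa': in L2? Yes
  'aaa': in L2? No
  'ab': in L2? No
  'abb': in L2? No
  'ba': in L2? No
  'bb': in L2? Yes
Intersection = {aa, bb}
|L1 ∩ L2| = 2

2


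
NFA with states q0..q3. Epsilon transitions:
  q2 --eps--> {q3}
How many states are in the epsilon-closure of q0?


Starting from q0
Initialize closure = {q0}
q0 has no outgoing epsilon transitions -> nothing to add
Final closure: {q0}
Size = 1

1


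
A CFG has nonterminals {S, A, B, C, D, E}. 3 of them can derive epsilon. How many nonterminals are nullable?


Nonterminals: {S, A, B, C, D, E}
A nonterminal is nullable if it can derive epsilon
Counting nullable nonterminals: 3
Total nullable = 3

3


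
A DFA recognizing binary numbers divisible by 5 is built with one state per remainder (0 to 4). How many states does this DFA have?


Divisibility by 5 is tracked via the remainder mod 5: 0, 1, ..., 4
The construction assigns one state to each remainder
Number of remainders = 5

5


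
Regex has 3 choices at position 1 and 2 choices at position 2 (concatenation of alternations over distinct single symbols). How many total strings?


First group: 3 alternatives
Second group: 2 alternatives
Concatenation: each choice from group 1 pairs with each from group 2
Total = 3 x 2 = 6

6


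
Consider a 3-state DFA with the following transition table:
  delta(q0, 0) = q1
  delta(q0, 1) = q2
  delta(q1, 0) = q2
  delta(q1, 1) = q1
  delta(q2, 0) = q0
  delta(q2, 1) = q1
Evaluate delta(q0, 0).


Looking up transition function:
delta(q0, 0) in the table
Row: q0, Column: 0
Result: q1

q1


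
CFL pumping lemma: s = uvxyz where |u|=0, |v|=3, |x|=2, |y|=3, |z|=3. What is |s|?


|s| = |u| + |v| + |x| + |y| + |z|
= 0 + 3 + 2 + 3 + 3
= 3 + 2 + 6
= 5 + 6
= 11

11


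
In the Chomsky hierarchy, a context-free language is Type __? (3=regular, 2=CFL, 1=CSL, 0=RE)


Chomsky hierarchy levels:
  Type 3: Regular (DFA/NFA/regex)
  Type 2: Context-free (PDA)
  Type 1: Context-sensitive
  Type 0: Recursively enumerable (TM)
'context-free' corresponds to Type 2

2


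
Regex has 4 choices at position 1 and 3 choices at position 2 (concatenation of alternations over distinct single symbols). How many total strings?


First group: 4 alternatives
Second group: 3 alternatives
Concatenation: each choice from group 1 pairs with each from group 2
Total = 4 x 3 = 12

12


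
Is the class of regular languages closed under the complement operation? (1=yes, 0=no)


Regular languages are closed under:
- Union (DFA product construction)
- Intersection (DFA product construction)
- Complement (swap accept/reject states)
- Concatenation (NFA construction)
- Kleene star (NFA construction)
complement is in this list
Therefore: closed

1


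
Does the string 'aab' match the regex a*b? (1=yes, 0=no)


Pattern: a*b
String: 'aab'
Pattern requires: zero or more 'a's followed by exactly one 'b'
Found 2 leading 'a's
Remaining: 'b'
Remaining is exactly 'b' -> match
Result: 1

1


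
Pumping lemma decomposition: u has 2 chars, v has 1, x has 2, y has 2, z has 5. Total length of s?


|s| = |u| + |v| + |x| + |y| + |z|
= 2 + 1 + 2 + 2 + 5
= 3 + 2 + 7
= 5 + 7
= 12

12


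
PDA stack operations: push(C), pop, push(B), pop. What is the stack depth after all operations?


Tracing stack operations:
  push(C) -> stack = [C], depth=1
  pop -> removed C, stack = [], depth=0
  push(B) -> stack = [B], depth=1
  pop -> removed B, stack = [], depth=0
Final depth = 0

0


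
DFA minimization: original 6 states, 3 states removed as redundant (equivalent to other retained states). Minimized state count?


Original DFA: 6 states
Redundant states removed: 3
Minimized states = original - removed
= 6 - 3
= 3

3


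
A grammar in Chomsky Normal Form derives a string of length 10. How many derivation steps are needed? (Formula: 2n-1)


Chomsky Normal Form derivation:
String length n = 10
Each step either:
  - Splits a nonterminal into two (n-1 such steps)
  - Converts a nonterminal to terminal (n such steps)
Total = (n-1) + n = 2n - 1
= 2(10) - 1
= 20 - 1
= 19

19


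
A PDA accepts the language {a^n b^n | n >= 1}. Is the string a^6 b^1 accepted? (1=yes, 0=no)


Language requires equal numbers of a's and b's
PDA pushes for each 'a', pops for each 'b'
Number of a's = 6
Number of b's = 1
6 != 1 -> Reject

0


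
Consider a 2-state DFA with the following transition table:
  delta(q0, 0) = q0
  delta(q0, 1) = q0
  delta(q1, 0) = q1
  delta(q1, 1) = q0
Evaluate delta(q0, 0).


Looking up transition function:
delta(q0, 0) in the table
Row: q0, Column: 0
Result: q0

q0


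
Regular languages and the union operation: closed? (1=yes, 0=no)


Regular languages are closed under all standard operations:
- Union: Yes (product construction)
- Intersection: Yes (product construction)
- Complement: Yes (swap accept/reject)
- Concatenation: Yes (NFA construction)
Operation: union -> Closed

1


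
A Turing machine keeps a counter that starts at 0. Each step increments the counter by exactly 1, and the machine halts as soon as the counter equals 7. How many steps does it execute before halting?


Counter starts at 0. Counting sequence:
  Step 1: counter = 1
  Step 2: counter = 2
  Step 3: counter = 3
  Step 4: counter = 4
  Step 5: counter = 5
  Step 6: counter = 6
  Step 7: counter = 7
Counter reached 7 -> halt
Total steps = 7

7


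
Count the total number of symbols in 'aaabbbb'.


String: 'aaabbbb'
Counting characters:
  'a' appears 3 time(s)
  'b' appears 4 time(s)
Total length = 3 + 4 = 7

7


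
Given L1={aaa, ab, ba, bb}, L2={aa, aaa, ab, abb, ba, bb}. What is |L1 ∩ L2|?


L1 = {aaa, ab, ba, bb}
L2 = {aa, aaa, ab, abb, ba, bb}
Checking each string in L1 against L2:
  'aaa': in L2? Yes
  'ab': in L2? Yes
  'ba': in L2? Yes
  'bb': in L2? Yes
Intersection = {aaa, ab, ba, bb}
|L1 ∩ L2| = 4

4


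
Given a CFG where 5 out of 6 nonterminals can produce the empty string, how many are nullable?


Nonterminals: {S, A, B, C, D, E}
A nonterminal is nullable if it can derive epsilon
Counting nullable nonterminals: 5
Total nullable = 5

5


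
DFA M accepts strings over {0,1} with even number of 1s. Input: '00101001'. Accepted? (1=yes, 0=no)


DFA has 2 states: q_even (start, accept=yes) and q_odd
Processing string '00101001' character by character:
  Position 0: read '0', 1-count=0 -> q_even (no change)
  Position 1: read '0', 1-count=0 -> q_even (no change)
  Position 2: read '1', 1-count=1 -> q_odd
  Position 3: read '0', 1-count=1 -> q_odd (no change)
  Position 4: read '1', 1-count=2 -> q_even
  Position 5: read '0', 1-count=2 -> q_even (no change)
  Position 6: read '0', 1-count=2 -> q_even (no change)
  Position 7: read '1', 1-count=3 -> q_odd
Final state: q_odd, total 1s = 3 (odd); the DFA requires an even count -> reject

0


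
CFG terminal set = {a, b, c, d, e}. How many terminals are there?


Terminal symbols: a, b, c, d, e
Counting each: a (#1), b (#2), c (#3), d (#4), e (#5)
Total = 5

5


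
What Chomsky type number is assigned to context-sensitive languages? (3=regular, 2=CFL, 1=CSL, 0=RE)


Chomsky hierarchy levels:
  Type 3: Regular (DFA/NFA/regex)
  Type 2: Context-free (PDA)
  Type 1: Context-sensitive
  Type 0: Recursively enumerable (TM)
'context-sensitive' corresponds to Type 1

1


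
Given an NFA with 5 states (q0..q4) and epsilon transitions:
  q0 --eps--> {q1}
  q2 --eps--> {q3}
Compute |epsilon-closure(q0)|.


Starting from q0
Initialize closure = {q0}
Follow epsilon from q0 -> add q1
Final closure: {q0, q1}
Size = 2

2


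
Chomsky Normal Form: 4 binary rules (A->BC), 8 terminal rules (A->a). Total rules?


CNF allows two rule forms:
  A -> BC (binary): 4 rules
  A -> a (terminal): 8 rules
Total = 4 + 8 = 12

12


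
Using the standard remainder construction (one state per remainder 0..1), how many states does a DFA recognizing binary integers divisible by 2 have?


Divisibility by 2 is tracked via the remainder mod 2: 0, 1, ..., 1
The construction assigns one state to each remainder
Number of remainders = 2

2


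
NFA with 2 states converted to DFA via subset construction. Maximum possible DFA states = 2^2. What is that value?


NFA has 2 states
Subset construction: each DFA state = subset of NFA states
Maximum subsets = 2^2
2^2 = 4

4


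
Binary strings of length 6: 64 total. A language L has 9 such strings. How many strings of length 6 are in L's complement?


Alphabet: {0,1}
String length: 6
Total strings of length 6 = 2^6 = 64
Strings in L = 9
Complement = total - |L|
= 64 - 9
= 55

55


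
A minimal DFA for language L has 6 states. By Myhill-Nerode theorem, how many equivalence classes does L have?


Myhill-Nerode theorem:
Number of equivalence classes = number of states in minimal DFA
Minimal DFA states = 6
Therefore equivalence classes = 6

6


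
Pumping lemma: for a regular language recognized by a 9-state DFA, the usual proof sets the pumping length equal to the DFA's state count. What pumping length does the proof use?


Pumping lemma for regular languages (standard proof):
Take p = |Q|, the number of DFA states.
Any string of length >= |Q| passes through |Q|+1 states while reading its first |Q| symbols,
so by pigeonhole some state repeats, giving the loop that can be pumped.
Here |Q| = 9
Therefore the proof uses p = 9

9


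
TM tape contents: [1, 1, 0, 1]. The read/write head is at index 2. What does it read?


Tape: [1, 1, 0, 1]
Positions: 0 1 2 3
Values:    1 1 0 1
Head at position 2
tape[2] = 0

0


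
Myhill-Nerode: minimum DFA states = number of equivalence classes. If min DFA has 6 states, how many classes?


Myhill-Nerode theorem:
Number of equivalence classes = number of states in minimal DFA
Minimal DFA states = 6
Therefore equivalence classes = 6

6


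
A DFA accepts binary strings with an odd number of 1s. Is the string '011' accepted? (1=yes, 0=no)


DFA has 2 states: q_even (start, accept=no) and q_odd
Processing string '011' character by character:
  Position 0: read '0', 1-count=0 -> q_even (no change)
  Position 1: read '1', 1-count=1 -> q_odd
  Position 2: read '1', 1-count=2 -> q_even
Final state: q_even, total 1s = 2 (even); the DFA requires an odd count -> reject

0


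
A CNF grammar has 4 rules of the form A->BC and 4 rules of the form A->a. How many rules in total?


CNF allows two rule forms:
  A -> BC (binary): 4 rules
  A -> a (terminal): 4 rules
Total = 4 + 4 = 8

8


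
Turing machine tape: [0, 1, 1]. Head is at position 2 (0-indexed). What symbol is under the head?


Tape: [0, 1, 1]
Positions: 0 1 2
Values:    0 1 1
Head at position 2
tape[2] = 1

1


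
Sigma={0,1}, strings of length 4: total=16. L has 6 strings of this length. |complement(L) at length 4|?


Alphabet: {0,1}
String length: 4
Total strings of length 4 = 2^4 = 16
Strings in L = 6
Complement = total - |L|
= 16 - 6
= 10

10


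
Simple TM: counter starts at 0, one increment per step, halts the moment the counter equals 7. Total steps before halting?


Counter starts at 0. Counting sequence:
  Step 1: counter = 1
  Step 2: counter = 2
  Step 3: counter = 3
  Step 4: counter = 4
  Step 5: counter = 5
  Step 6: counter = 6
  Step 7: counter = 7
Counter reached 7 -> halt
Total steps = 7

7


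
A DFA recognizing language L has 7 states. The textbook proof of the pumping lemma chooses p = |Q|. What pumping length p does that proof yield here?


Pumping lemma for regular languages (standard proof):
Take p = |Q|, the number of DFA states.
Any string of length >= |Q| passes through |Q|+1 states while reading its first |Q| symbols,
so by pigeonhole some state repeats, giving the loop that can be pumped.
Here |Q| = 7
Therefore the proof uses p = 7

7


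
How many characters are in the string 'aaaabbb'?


String: 'aaaabbb'
Counting characters:
  'a' appears 4 time(s)
  'b' appears 3 time(s)
Total length = 4 + 3 = 7

7


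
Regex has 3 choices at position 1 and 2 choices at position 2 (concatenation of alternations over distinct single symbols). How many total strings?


First group: 3 alternatives
Second group: 2 alternatives
Concatenation: each choice from group 1 pairs with each from group 2
Total = 3 x 2 = 6

6


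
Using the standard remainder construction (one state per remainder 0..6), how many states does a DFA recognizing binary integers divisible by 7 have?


Divisibility by 7 is tracked via the remainder mod 7: 0, 1, ..., 6
The construction assigns one state to each remainder
Number of remainders = 7

7


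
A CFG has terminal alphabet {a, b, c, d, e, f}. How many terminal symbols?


Terminal symbols: a, b, c, d, e, f
Counting each: a (#1), b (#2), c (#3), d (#4), e (#5), f (#6)
Total = 6

6


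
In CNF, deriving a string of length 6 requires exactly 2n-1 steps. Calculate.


Chomsky Normal Form derivation:
String length n = 6
Each step either:
  - Splits a nonterminal into two (n-1 such steps)
  - Converts a nonterminal to terminal (n such steps)
Total = (n-1) + n = 2n - 1
= 2(6) - 1
= 12 - 1
= 11

11


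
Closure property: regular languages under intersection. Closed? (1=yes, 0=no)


Regular languages are closed under:
- Union (DFA product construction)
- Intersection (DFA product construction)
- Complement (swap accept/reject states)
- Concatenation (NFA construction)
- Kleene star (NFA construction)
intersection is in this list
Therefore: closed

1


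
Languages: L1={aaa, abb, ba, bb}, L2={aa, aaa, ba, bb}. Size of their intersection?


L1 = {aaa, abb, ba, bb}
L2 = {aa, aaa, ba, bb}
Checking each string in L1 against L2:
  'aaa': in L2? Yes
  'abb': in L2? No
  'ba': in L2? Yes
  'bb': in L2? Yes
Intersection = {aaa, ba, bb}
|L1 ∩ L2| = 3

3


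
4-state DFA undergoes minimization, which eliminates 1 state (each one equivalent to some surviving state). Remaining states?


Original DFA: 4 states
Redundant states removed: 1
Minimized states = original - removed
= 4 - 1
= 3

3


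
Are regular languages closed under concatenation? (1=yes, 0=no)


Regular languages are closed under all standard operations:
- Union: Yes (product construction)
- Intersection: Yes (product construction)
- Complement: Yes (swap accept/reject)
- Concatenation: Yes (NFA construction)
Operation: concatenation -> Closed

1


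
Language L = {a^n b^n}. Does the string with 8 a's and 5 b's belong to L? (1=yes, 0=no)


Language requires equal numbers of a's and b's
PDA pushes for each 'a', pops for each 'b'
Number of a's = 8
Number of b's = 5
8 != 5 -> Reject

0


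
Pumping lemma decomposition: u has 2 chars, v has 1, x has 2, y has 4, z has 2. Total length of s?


|s| = |u| + |v| + |x| + |y| + |z|
= 2 + 1 + 2 + 4 + 2
= 3 + 2 + 6
= 5 + 6
= 11

11


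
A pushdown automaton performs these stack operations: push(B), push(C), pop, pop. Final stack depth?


Tracing stack operations:
  push(B) -> stack = [B], depth=1
  push(C) -> stack = [B,C], depth=2
  pop -> removed C, stack = [B], depth=1
  pop -> removed B, stack = [], depth=0
Final depth = 0

0


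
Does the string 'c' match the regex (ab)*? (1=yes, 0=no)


Pattern: (ab)*
String: 'c'
Pattern requires: zero or more repetitions of 'ab'
Length 1 is odd -> cannot be (ab)* -> no match
Result: 0

0


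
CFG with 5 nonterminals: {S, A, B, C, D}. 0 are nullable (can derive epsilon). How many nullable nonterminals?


Nonterminals: {S, A, B, C, D}
A nonterminal is nullable if it can derive epsilon
Counting nullable nonterminals: 0
Total nullable = 0

0


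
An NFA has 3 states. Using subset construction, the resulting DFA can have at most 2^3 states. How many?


NFA has 3 states
Subset construction: each DFA state = subset of NFA states
Maximum subsets = 2^3
2^3 = 8

8


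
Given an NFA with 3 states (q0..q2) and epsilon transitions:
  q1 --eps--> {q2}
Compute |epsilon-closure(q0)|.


Starting from q0
Initialize closure = {q0}
q0 has no outgoing epsilon transitions -> nothing to add
Final closure: {q0}
Size = 1

1


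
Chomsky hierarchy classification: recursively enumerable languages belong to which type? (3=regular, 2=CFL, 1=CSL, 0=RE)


Chomsky hierarchy levels:
  Type 3: Regular (DFA/NFA/regex)
  Type 2: Context-free (PDA)
  Type 1: Context-sensitive
  Type 0: Recursively enumerable (TM)
'recursively enumerable' corresponds to Type 0

0


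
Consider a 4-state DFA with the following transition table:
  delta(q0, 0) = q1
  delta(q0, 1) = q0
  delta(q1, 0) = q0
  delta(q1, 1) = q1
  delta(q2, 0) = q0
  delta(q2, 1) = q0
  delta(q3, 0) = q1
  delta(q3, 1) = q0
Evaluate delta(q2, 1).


Looking up transition function:
delta(q2, 1) in the table
Row: q2, Column: 1
Result: q0

q0


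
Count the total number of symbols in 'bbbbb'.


String: 'bbbbb'
Counting characters:
  'b' appears 5 time(s)
Total length = 0 + 5 = 5

5


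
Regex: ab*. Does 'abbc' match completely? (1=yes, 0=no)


Pattern: ab*
String: 'abbc'
Pattern requires: exactly one 'a' followed by zero or more 'b's
First char is 'a' -> OK
Rest 'bbc': all b's? No
Result: 0

0


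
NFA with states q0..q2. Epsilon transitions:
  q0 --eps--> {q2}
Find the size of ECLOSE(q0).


Starting from q0
Initialize closure = {q0}
Follow epsilon from q0 -> add q2
Final closure: {q0, q2}
Size = 2

2


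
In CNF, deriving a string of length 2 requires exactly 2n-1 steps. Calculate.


Chomsky Normal Form derivation:
String length n = 2
Each step either:
  - Splits a nonterminal into two (n-1 such steps)
  - Converts a nonterminal to terminal (n such steps)
Total = (n-1) + n = 2n - 1
= 2(2) - 1
= 4 - 1
= 3

3


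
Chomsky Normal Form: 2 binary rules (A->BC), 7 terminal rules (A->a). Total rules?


CNF allows two rule forms:
  A -> BC (binary): 2 rules
  A -> a (terminal): 7 rules
Total = 2 + 7 = 9

9


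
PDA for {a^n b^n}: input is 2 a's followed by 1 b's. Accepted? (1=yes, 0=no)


Language requires equal numbers of a's and b's
PDA pushes for each 'a', pops for each 'b'
Number of a's = 2
Number of b's = 1
2 != 1 -> Reject

0


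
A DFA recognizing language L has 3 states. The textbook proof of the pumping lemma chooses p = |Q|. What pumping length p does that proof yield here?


Pumping lemma for regular languages (standard proof):
Take p = |Q|, the number of DFA states.
Any string of length >= |Q| passes through |Q|+1 states while reading its first |Q| symbols,
so by pigeonhole some state repeats, giving the loop that can be pumped.
Here |Q| = 3
Therefore the proof uses p = 3

3


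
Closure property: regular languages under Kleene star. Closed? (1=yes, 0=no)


Regular languages are closed under:
- Union (DFA product construction)
- Intersection (DFA product construction)
- Complement (swap accept/reject states)
- Concatenation (NFA construction)
- Kleene star (NFA construction)
Kleene star is in this list
Therefore: closed

1


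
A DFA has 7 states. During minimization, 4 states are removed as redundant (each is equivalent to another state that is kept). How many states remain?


Original DFA: 7 states
Redundant states removed: 4
Minimized states = original - removed
= 7 - 4
= 3

3


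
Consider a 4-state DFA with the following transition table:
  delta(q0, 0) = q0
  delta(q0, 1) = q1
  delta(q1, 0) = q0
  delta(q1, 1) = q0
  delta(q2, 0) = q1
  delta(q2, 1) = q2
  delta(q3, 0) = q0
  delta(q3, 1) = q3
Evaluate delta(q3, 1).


Looking up transition function:
delta(q3, 1) in the table
Row: q3, Column: 1
Result: q3

q3


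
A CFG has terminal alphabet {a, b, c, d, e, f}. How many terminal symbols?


Terminal symbols: a, b, c, d, e, f
Counting each: a (#1), b (#2), c (#3), d (#4), e (#5), f (#6)
Total = 6

6


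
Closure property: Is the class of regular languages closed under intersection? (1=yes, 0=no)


Regular languages are closed under all standard operations:
- Union: Yes (product construction)
- Intersection: Yes (product construction)
- Complement: Yes (swap accept/reject)
- Concatenation: Yes (NFA construction)
Operation: intersection -> Closed

1


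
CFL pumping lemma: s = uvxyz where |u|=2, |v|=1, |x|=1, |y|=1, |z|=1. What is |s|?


|s| = |u| + |v| + |x| + |y| + |z|
= 2 + 1 + 1 + 1 + 1
= 3 + 1 + 2
= 4 + 2
= 6

6


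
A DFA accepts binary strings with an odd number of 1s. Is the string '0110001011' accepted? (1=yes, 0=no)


DFA has 2 states: q_even (start, accept=no) and q_odd
Processing string '0110001011' character by character:
  Position 0: read '0', 1-count=0 -> q_even (no change)
  Position 1: read '1', 1-count=1 -> q_odd
  Position 2: read '1', 1-count=2 -> q_even
  Position 3: read '0', 1-count=2 -> q_even (no change)
  Position 4: read '0', 1-count=2 -> q_even (no change)
  Position 5: read '0', 1-count=2 -> q_even (no change)
  Position 6: read '1', 1-count=3 -> q_odd
  Position 7: read '0', 1-count=3 -> q_odd (no change)
  Position 8: read '1', 1-count=4 -> q_even
  Position 9: read '1', 1-count=5 -> q_odd
Final state: q_odd, total 1s = 5 (odd); the DFA requires an odd count -> accept

1


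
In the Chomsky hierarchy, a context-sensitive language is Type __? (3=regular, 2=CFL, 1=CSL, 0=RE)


Chomsky hierarchy levels:
  Type 3: Regular (DFA/NFA/regex)
  Type 2: Context-free (PDA)
  Type 1: Context-sensitive
  Type 0: Recursively enumerable (TM)
'context-sensitive' corresponds to Type 1

1


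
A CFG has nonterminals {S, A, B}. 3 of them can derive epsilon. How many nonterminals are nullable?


Nonterminals: {S, A, B}
A nonterminal is nullable if it can derive epsilon
Counting nullable nonterminals: 3
Total nullable = 3

3


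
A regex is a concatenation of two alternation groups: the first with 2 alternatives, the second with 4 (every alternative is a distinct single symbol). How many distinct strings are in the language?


First group: 2 alternatives
Second group: 4 alternatives
Concatenation: each choice from group 1 pairs with each from group 2
Total = 2 x 4 = 8

8


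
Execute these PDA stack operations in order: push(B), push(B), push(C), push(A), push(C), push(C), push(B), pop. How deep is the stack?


Tracing stack operations:
  push(B) -> stack = [B], depth=1
  push(B) -> stack = [B,B], depth=2
  push(C) -> stack = [B,B,C], depth=3
  push(A) -> stack = [B,B,C,A], depth=4
  push(C) -> stack = [B,B,C,A,C], depth=5
  push(C) -> stack = [B,B,C,A,C,C], depth=6
  push(B) -> stack = [B,B,C,A,C,C,B], depth=7
  pop -> removed B, stack = [B,B,C,A,C,C], depth=6
Final depth = 6

6


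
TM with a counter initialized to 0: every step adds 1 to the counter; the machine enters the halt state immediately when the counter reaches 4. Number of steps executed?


Counter starts at 0. Counting sequence:
  Step 1: counter = 1
  Step 2: counter = 2
  Step 3: counter = 3
  Step 4: counter = 4
Counter reached 4 -> halt
Total steps = 4

4


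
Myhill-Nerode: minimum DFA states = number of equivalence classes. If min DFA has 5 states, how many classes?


Myhill-Nerode theorem:
Number of equivalence classes = number of states in minimal DFA
Minimal DFA states = 5
Therefore equivalence classes = 5

5


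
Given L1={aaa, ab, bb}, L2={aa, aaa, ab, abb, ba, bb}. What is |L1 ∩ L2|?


L1 = {aaa, ab, bb}
L2 = {aa, aaa, ab, abb, ba, bb}
Checking each string in L1 against L2:
  'aaa': in L2? Yes
  'ab': in L2? Yes
  'bb': in L2? Yes
Intersection = {aaa, ab, bb}
|L1 ∩ L2| = 3

3


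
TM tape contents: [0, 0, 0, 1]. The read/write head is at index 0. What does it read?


Tape: [0, 0, 0, 1]
Positions: 0 1 2 3
Values:    0 0 0 1
Head at position 0
tape[0] = 0

0


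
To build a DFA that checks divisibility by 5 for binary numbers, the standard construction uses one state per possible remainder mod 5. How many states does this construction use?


Divisibility by 5 is tracked via the remainder mod 5: 0, 1, ..., 4
The construction assigns one state to each remainder
Number of remainders = 5

5


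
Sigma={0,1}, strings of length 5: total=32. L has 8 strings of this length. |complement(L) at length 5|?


Alphabet: {0,1}
String length: 5
Total strings of length 5 = 2^5 = 32
Strings in L = 8
Complement = total - |L|
= 32 - 8
= 24

24


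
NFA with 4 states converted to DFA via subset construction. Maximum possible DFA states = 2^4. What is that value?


NFA has 4 states
Subset construction: each DFA state = subset of NFA states
Maximum subsets = 2^4
2^4 = 16

16


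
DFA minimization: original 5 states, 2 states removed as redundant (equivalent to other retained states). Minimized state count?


Original DFA: 5 states
Redundant states removed: 2
Minimized states = original - removed
= 5 - 2
= 3

3


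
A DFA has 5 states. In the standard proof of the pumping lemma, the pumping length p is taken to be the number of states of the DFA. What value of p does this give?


Pumping lemma for regular languages (standard proof):
Take p = |Q|, the number of DFA states.
Any string of length >= |Q| passes through |Q|+1 states while reading its first |Q| symbols,
so by pigeonhole some state repeats, giving the loop that can be pumped.
Here |Q| = 5
Therefore the proof uses p = 5

5
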